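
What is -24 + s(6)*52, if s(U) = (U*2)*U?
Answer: 3720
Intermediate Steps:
s(U) = 2*U² (s(U) = (2*U)*U = 2*U²)
-24 + s(6)*52 = -24 + (2*6²)*52 = -24 + (2*36)*52 = -24 + 72*52 = -24 + 3744 = 3720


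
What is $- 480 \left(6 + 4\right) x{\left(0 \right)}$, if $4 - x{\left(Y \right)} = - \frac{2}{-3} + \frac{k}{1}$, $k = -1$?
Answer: $-20800$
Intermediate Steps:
$x{\left(Y \right)} = \frac{13}{3}$ ($x{\left(Y \right)} = 4 - \left(- \frac{2}{-3} - 1^{-1}\right) = 4 - \left(\left(-2\right) \left(- \frac{1}{3}\right) - 1\right) = 4 - \left(\frac{2}{3} - 1\right) = 4 - - \frac{1}{3} = 4 + \frac{1}{3} = \frac{13}{3}$)
$- 480 \left(6 + 4\right) x{\left(0 \right)} = - 480 \left(6 + 4\right) \frac{13}{3} = - 480 \cdot 10 \cdot \frac{13}{3} = \left(-480\right) \frac{130}{3} = -20800$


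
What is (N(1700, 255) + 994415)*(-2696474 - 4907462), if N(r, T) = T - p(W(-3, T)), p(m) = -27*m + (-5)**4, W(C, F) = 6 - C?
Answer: -7560502317568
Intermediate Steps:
p(m) = 625 - 27*m (p(m) = -27*m + 625 = 625 - 27*m)
N(r, T) = -382 + T (N(r, T) = T - (625 - 27*(6 - 1*(-3))) = T - (625 - 27*(6 + 3)) = T - (625 - 27*9) = T - (625 - 243) = T - 1*382 = T - 382 = -382 + T)
(N(1700, 255) + 994415)*(-2696474 - 4907462) = ((-382 + 255) + 994415)*(-2696474 - 4907462) = (-127 + 994415)*(-7603936) = 994288*(-7603936) = -7560502317568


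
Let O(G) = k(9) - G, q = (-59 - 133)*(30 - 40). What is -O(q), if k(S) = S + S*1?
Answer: 1902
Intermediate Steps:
k(S) = 2*S (k(S) = S + S = 2*S)
q = 1920 (q = -192*(-10) = 1920)
O(G) = 18 - G (O(G) = 2*9 - G = 18 - G)
-O(q) = -(18 - 1*1920) = -(18 - 1920) = -1*(-1902) = 1902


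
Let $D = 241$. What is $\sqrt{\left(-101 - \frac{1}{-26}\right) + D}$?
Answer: $\frac{\sqrt{94666}}{26} \approx 11.834$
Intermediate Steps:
$\sqrt{\left(-101 - \frac{1}{-26}\right) + D} = \sqrt{\left(-101 - \frac{1}{-26}\right) + 241} = \sqrt{\left(-101 - - \frac{1}{26}\right) + 241} = \sqrt{\left(-101 + \frac{1}{26}\right) + 241} = \sqrt{- \frac{2625}{26} + 241} = \sqrt{\frac{3641}{26}} = \frac{\sqrt{94666}}{26}$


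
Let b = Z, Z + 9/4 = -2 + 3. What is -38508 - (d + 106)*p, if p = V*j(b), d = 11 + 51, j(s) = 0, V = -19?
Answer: -38508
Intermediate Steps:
Z = -5/4 (Z = -9/4 + (-2 + 3) = -9/4 + 1 = -5/4 ≈ -1.2500)
b = -5/4 ≈ -1.2500
d = 62
p = 0 (p = -19*0 = 0)
-38508 - (d + 106)*p = -38508 - (62 + 106)*0 = -38508 - 168*0 = -38508 - 1*0 = -38508 + 0 = -38508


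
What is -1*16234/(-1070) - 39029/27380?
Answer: 40272589/2929660 ≈ 13.747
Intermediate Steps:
-1*16234/(-1070) - 39029/27380 = -16234*(-1/1070) - 39029*1/27380 = 8117/535 - 39029/27380 = 40272589/2929660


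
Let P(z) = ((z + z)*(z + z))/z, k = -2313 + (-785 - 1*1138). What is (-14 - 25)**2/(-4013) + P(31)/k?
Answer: -1735142/4249767 ≈ -0.40829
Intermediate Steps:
k = -4236 (k = -2313 + (-785 - 1138) = -2313 - 1923 = -4236)
P(z) = 4*z (P(z) = ((2*z)*(2*z))/z = (4*z**2)/z = 4*z)
(-14 - 25)**2/(-4013) + P(31)/k = (-14 - 25)**2/(-4013) + (4*31)/(-4236) = (-39)**2*(-1/4013) + 124*(-1/4236) = 1521*(-1/4013) - 31/1059 = -1521/4013 - 31/1059 = -1735142/4249767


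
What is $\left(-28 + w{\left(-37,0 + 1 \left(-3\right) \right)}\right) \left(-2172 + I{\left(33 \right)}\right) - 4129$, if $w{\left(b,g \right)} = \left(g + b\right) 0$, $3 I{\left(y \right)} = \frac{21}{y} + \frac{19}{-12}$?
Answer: $\frac{5612888}{99} \approx 56696.0$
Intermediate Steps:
$I{\left(y \right)} = - \frac{19}{36} + \frac{7}{y}$ ($I{\left(y \right)} = \frac{\frac{21}{y} + \frac{19}{-12}}{3} = \frac{\frac{21}{y} + 19 \left(- \frac{1}{12}\right)}{3} = \frac{\frac{21}{y} - \frac{19}{12}}{3} = \frac{- \frac{19}{12} + \frac{21}{y}}{3} = - \frac{19}{36} + \frac{7}{y}$)
$w{\left(b,g \right)} = 0$ ($w{\left(b,g \right)} = \left(b + g\right) 0 = 0$)
$\left(-28 + w{\left(-37,0 + 1 \left(-3\right) \right)}\right) \left(-2172 + I{\left(33 \right)}\right) - 4129 = \left(-28 + 0\right) \left(-2172 - \left(\frac{19}{36} - \frac{7}{33}\right)\right) - 4129 = - 28 \left(-2172 + \left(- \frac{19}{36} + 7 \cdot \frac{1}{33}\right)\right) - 4129 = - 28 \left(-2172 + \left(- \frac{19}{36} + \frac{7}{33}\right)\right) - 4129 = - 28 \left(-2172 - \frac{125}{396}\right) - 4129 = \left(-28\right) \left(- \frac{860237}{396}\right) - 4129 = \frac{6021659}{99} - 4129 = \frac{5612888}{99}$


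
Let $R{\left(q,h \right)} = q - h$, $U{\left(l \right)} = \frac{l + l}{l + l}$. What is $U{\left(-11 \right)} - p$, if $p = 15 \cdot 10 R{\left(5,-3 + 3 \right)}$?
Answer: $-749$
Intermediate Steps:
$U{\left(l \right)} = 1$ ($U{\left(l \right)} = \frac{2 l}{2 l} = 2 l \frac{1}{2 l} = 1$)
$p = 750$ ($p = 15 \cdot 10 \left(5 - \left(-3 + 3\right)\right) = 150 \left(5 - 0\right) = 150 \left(5 + 0\right) = 150 \cdot 5 = 750$)
$U{\left(-11 \right)} - p = 1 - 750 = -749$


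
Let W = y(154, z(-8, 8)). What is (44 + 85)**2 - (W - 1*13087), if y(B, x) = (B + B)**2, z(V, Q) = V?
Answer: -65136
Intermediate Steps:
y(B, x) = 4*B**2 (y(B, x) = (2*B)**2 = 4*B**2)
W = 94864 (W = 4*154**2 = 4*23716 = 94864)
(44 + 85)**2 - (W - 1*13087) = (44 + 85)**2 - (94864 - 1*13087) = 129**2 - (94864 - 13087) = 16641 - 1*81777 = 16641 - 81777 = -65136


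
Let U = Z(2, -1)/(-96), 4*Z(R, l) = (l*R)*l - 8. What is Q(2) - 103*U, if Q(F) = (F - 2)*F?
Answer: -103/64 ≈ -1.6094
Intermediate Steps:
Q(F) = F*(-2 + F) (Q(F) = (-2 + F)*F = F*(-2 + F))
Z(R, l) = -2 + R*l**2/4 (Z(R, l) = ((l*R)*l - 8)/4 = ((R*l)*l - 8)/4 = (R*l**2 - 8)/4 = (-8 + R*l**2)/4 = -2 + R*l**2/4)
U = 1/64 (U = (-2 + (1/4)*2*(-1)**2)/(-96) = (-2 + (1/4)*2*1)*(-1/96) = (-2 + 1/2)*(-1/96) = -3/2*(-1/96) = 1/64 ≈ 0.015625)
Q(2) - 103*U = 2*(-2 + 2) - 103*1/64 = 2*0 - 103/64 = 0 - 103/64 = -103/64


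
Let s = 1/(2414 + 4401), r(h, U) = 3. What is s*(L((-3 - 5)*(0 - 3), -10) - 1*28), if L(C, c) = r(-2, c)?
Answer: -5/1363 ≈ -0.0036684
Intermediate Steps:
s = 1/6815 ≈ 0.00014674
L(C, c) = 3
s*(L((-3 - 5)*(0 - 3), -10) - 1*28) = (3 - 1*28)/6815 = (3 - 28)/6815 = (1/6815)*(-25) = -5/1363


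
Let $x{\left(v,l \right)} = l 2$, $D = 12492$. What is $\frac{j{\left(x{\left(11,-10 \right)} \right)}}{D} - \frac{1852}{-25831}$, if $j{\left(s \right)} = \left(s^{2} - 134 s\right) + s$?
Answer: $\frac{2838279}{8963357} \approx 0.31665$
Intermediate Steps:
$x{\left(v,l \right)} = 2 l$
$j{\left(s \right)} = s^{2} - 133 s$
$\frac{j{\left(x{\left(11,-10 \right)} \right)}}{D} - \frac{1852}{-25831} = \frac{2 \left(-10\right) \left(-133 + 2 \left(-10\right)\right)}{12492} - \frac{1852}{-25831} = - 20 \left(-133 - 20\right) \frac{1}{12492} - - \frac{1852}{25831} = \left(-20\right) \left(-153\right) \frac{1}{12492} + \frac{1852}{25831} = 3060 \cdot \frac{1}{12492} + \frac{1852}{25831} = \frac{85}{347} + \frac{1852}{25831} = \frac{2838279}{8963357}$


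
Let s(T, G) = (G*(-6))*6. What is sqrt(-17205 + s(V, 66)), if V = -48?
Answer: I*sqrt(19581) ≈ 139.93*I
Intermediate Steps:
s(T, G) = -36*G (s(T, G) = -6*G*6 = -36*G)
sqrt(-17205 + s(V, 66)) = sqrt(-17205 - 36*66) = sqrt(-17205 - 2376) = sqrt(-19581) = I*sqrt(19581)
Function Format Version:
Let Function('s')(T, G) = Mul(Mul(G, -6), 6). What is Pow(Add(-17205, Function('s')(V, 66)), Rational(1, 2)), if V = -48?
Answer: Mul(I, Pow(19581, Rational(1, 2))) ≈ Mul(139.93, I)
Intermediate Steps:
Function('s')(T, G) = Mul(-36, G) (Function('s')(T, G) = Mul(Mul(-6, G), 6) = Mul(-36, G))
Pow(Add(-17205, Function('s')(V, 66)), Rational(1, 2)) = Pow(Add(-17205, Mul(-36, 66)), Rational(1, 2)) = Pow(Add(-17205, -2376), Rational(1, 2)) = Pow(-19581, Rational(1, 2)) = Mul(I, Pow(19581, Rational(1, 2)))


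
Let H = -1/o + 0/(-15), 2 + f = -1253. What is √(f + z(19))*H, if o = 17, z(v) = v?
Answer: -2*I*√309/17 ≈ -2.068*I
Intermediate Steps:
f = -1255 (f = -2 - 1253 = -1255)
H = -1/17 (H = -1/17 + 0/(-15) = -1*1/17 + 0*(-1/15) = -1/17 + 0 = -1/17 ≈ -0.058824)
√(f + z(19))*H = √(-1255 + 19)*(-1/17) = √(-1236)*(-1/17) = (2*I*√309)*(-1/17) = -2*I*√309/17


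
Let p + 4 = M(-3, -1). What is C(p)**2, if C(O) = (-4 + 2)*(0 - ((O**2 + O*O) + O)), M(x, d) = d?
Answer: 8100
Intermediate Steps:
p = -5 (p = -4 - 1 = -5)
C(O) = 2*O + 4*O**2 (C(O) = -2*(0 - ((O**2 + O**2) + O)) = -2*(0 - (2*O**2 + O)) = -2*(0 - (O + 2*O**2)) = -2*(0 + (-O - 2*O**2)) = -2*(-O - 2*O**2) = 2*O + 4*O**2)
C(p)**2 = (2*(-5)*(1 + 2*(-5)))**2 = (2*(-5)*(1 - 10))**2 = (2*(-5)*(-9))**2 = 90**2 = 8100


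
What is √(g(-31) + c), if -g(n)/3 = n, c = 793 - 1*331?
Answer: √555 ≈ 23.558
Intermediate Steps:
c = 462 (c = 793 - 331 = 462)
g(n) = -3*n
√(g(-31) + c) = √(-3*(-31) + 462) = √(93 + 462) = √555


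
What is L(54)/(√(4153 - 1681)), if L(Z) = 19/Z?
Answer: 19*√618/66744 ≈ 0.0070768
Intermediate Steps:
L(54)/(√(4153 - 1681)) = (19/54)/(√(4153 - 1681)) = (19*(1/54))/(√2472) = 19/(54*((2*√618))) = 19*(√618/1236)/54 = 19*√618/66744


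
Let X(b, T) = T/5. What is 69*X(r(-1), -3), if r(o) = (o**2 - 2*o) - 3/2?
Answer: -207/5 ≈ -41.400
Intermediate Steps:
r(o) = -3/2 + o**2 - 2*o (r(o) = (o**2 - 2*o) - 3*1/2 = (o**2 - 2*o) - 3/2 = -3/2 + o**2 - 2*o)
X(b, T) = T/5 (X(b, T) = T*(1/5) = T/5)
69*X(r(-1), -3) = 69*((1/5)*(-3)) = 69*(-3/5) = -207/5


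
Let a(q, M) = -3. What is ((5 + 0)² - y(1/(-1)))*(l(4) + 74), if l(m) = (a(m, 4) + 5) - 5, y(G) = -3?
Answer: 1988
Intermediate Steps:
l(m) = -3 (l(m) = (-3 + 5) - 5 = 2 - 5 = -3)
((5 + 0)² - y(1/(-1)))*(l(4) + 74) = ((5 + 0)² - 1*(-3))*(-3 + 74) = (5² + 3)*71 = (25 + 3)*71 = 28*71 = 1988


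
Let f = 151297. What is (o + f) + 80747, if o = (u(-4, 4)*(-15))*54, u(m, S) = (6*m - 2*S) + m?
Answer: 261204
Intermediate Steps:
u(m, S) = -2*S + 7*m (u(m, S) = (-2*S + 6*m) + m = -2*S + 7*m)
o = 29160 (o = ((-2*4 + 7*(-4))*(-15))*54 = ((-8 - 28)*(-15))*54 = -36*(-15)*54 = 540*54 = 29160)
(o + f) + 80747 = (29160 + 151297) + 80747 = 180457 + 80747 = 261204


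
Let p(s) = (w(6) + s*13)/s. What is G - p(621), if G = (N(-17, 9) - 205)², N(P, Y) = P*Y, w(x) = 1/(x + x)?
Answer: 954981251/7452 ≈ 1.2815e+5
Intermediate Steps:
w(x) = 1/(2*x)
p(s) = (1/12 + 13*s)/s (p(s) = ((½)/6 + s*13)/s = ((½)*(⅙) + 13*s)/s = (1/12 + 13*s)/s)
G = 128164 (G = (-17*9 - 205)² = (-153 - 205)² = (-358)² = 128164)
G - p(621) = 128164 - (13 + (1/12)/621) = 128164 - (13 + (1/12)*(1/621)) = 128164 - (13 + 1/7452) = 128164 - 1*96877/7452 = 128164 - 96877/7452 = 954981251/7452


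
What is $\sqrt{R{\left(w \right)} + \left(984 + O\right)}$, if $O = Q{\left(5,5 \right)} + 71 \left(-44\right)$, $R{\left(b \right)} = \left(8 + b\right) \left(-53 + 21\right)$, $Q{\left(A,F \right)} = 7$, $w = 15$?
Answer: $i \sqrt{2869} \approx 53.563 i$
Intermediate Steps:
$R{\left(b \right)} = -256 - 32 b$ ($R{\left(b \right)} = \left(8 + b\right) \left(-32\right) = -256 - 32 b$)
$O = -3117$ ($O = 7 + 71 \left(-44\right) = 7 - 3124 = -3117$)
$\sqrt{R{\left(w \right)} + \left(984 + O\right)} = \sqrt{\left(-256 - 480\right) + \left(984 - 3117\right)} = \sqrt{\left(-256 - 480\right) - 2133} = \sqrt{-736 - 2133} = \sqrt{-2869} = i \sqrt{2869}$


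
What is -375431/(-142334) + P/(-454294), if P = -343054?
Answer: 109692149375/32330741098 ≈ 3.3928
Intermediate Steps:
-375431/(-142334) + P/(-454294) = -375431/(-142334) - 343054/(-454294) = -375431*(-1/142334) - 343054*(-1/454294) = 375431/142334 + 171527/227147 = 109692149375/32330741098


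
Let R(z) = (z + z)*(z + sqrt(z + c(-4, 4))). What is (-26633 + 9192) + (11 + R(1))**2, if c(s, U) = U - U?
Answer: -17216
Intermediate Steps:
c(s, U) = 0
R(z) = 2*z*(z + sqrt(z)) (R(z) = (z + z)*(z + sqrt(z + 0)) = (2*z)*(z + sqrt(z)) = 2*z*(z + sqrt(z)))
(-26633 + 9192) + (11 + R(1))**2 = (-26633 + 9192) + (11 + 2*1*(1 + sqrt(1)))**2 = -17441 + (11 + 2*1*(1 + 1))**2 = -17441 + (11 + 2*1*2)**2 = -17441 + (11 + 4)**2 = -17441 + 15**2 = -17441 + 225 = -17216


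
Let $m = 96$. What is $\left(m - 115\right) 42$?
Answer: $-798$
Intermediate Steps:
$\left(m - 115\right) 42 = \left(96 - 115\right) 42 = \left(-19\right) 42 = -798$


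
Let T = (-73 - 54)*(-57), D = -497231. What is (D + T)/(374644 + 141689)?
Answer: -489992/516333 ≈ -0.94898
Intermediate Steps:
T = 7239 (T = -127*(-57) = 7239)
(D + T)/(374644 + 141689) = (-497231 + 7239)/(374644 + 141689) = -489992/516333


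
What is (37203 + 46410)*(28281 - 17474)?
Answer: 903605691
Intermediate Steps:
(37203 + 46410)*(28281 - 17474) = 83613*10807 = 903605691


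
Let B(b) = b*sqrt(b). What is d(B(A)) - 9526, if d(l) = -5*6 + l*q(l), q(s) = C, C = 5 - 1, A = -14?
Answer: -9556 - 56*I*sqrt(14) ≈ -9556.0 - 209.53*I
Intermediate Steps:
C = 4
q(s) = 4
B(b) = b**(3/2)
d(l) = -30 + 4*l (d(l) = -5*6 + l*4 = -30 + 4*l)
d(B(A)) - 9526 = (-30 + 4*(-14)**(3/2)) - 9526 = (-30 + 4*(-14*I*sqrt(14))) - 9526 = (-30 - 56*I*sqrt(14)) - 9526 = -9556 - 56*I*sqrt(14)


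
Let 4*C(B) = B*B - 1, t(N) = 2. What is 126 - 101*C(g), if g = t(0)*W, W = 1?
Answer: 201/4 ≈ 50.250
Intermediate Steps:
g = 2 (g = 2*1 = 2)
C(B) = -¼ + B²/4 (C(B) = (B*B - 1)/4 = (B² - 1)/4 = (-1 + B²)/4 = -¼ + B²/4)
126 - 101*C(g) = 126 - 101*(-¼ + (¼)*2²) = 126 - 101*(-¼ + (¼)*4) = 126 - 101*(-¼ + 1) = 126 - 101*¾ = 126 - 303/4 = 201/4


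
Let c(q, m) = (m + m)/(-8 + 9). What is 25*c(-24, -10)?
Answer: -500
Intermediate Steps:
c(q, m) = 2*m (c(q, m) = (2*m)/1 = (2*m)*1 = 2*m)
25*c(-24, -10) = 25*(2*(-10)) = 25*(-20) = -500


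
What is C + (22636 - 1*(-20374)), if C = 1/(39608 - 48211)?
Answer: 370015029/8603 ≈ 43010.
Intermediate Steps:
C = -1/8603 (C = 1/(-8603) = -1/8603 ≈ -0.00011624)
C + (22636 - 1*(-20374)) = -1/8603 + (22636 - 1*(-20374)) = -1/8603 + (22636 + 20374) = -1/8603 + 43010 = 370015029/8603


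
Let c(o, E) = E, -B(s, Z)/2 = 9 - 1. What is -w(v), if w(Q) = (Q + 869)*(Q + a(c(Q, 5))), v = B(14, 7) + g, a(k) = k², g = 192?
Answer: -210045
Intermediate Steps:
B(s, Z) = -16 (B(s, Z) = -2*(9 - 1) = -2*8 = -16)
v = 176 (v = -16 + 192 = 176)
w(Q) = (25 + Q)*(869 + Q) (w(Q) = (Q + 869)*(Q + 5²) = (869 + Q)*(Q + 25) = (869 + Q)*(25 + Q) = (25 + Q)*(869 + Q))
-w(v) = -(21725 + 176² + 894*176) = -(21725 + 30976 + 157344) = -1*210045 = -210045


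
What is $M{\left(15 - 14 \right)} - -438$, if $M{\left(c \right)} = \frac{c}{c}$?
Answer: $439$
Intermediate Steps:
$M{\left(c \right)} = 1$
$M{\left(15 - 14 \right)} - -438 = 1 - -438 = 1 + 438 = 439$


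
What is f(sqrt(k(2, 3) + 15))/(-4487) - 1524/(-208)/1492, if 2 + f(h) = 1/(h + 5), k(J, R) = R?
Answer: 12665085/2436835856 + 3*sqrt(2)/31409 ≈ 0.0053324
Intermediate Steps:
f(h) = -2 + 1/(5 + h) (f(h) = -2 + 1/(h + 5) = -2 + 1/(5 + h))
f(sqrt(k(2, 3) + 15))/(-4487) - 1524/(-208)/1492 = ((-9 - 2*sqrt(3 + 15))/(5 + sqrt(3 + 15)))/(-4487) - 1524/(-208)/1492 = ((-9 - 6*sqrt(2))/(5 + sqrt(18)))*(-1/4487) - 1524*(-1/208)*(1/1492) = ((-9 - 6*sqrt(2))/(5 + 3*sqrt(2)))*(-1/4487) + (381/52)*(1/1492) = ((-9 - 6*sqrt(2))/(5 + 3*sqrt(2)))*(-1/4487) + 381/77584 = -(-9 - 6*sqrt(2))/(4487*(5 + 3*sqrt(2))) + 381/77584 = 381/77584 - (-9 - 6*sqrt(2))/(4487*(5 + 3*sqrt(2)))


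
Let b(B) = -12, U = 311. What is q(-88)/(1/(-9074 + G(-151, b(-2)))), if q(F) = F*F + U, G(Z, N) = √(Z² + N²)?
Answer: -73091070 + 8055*√22945 ≈ -7.1871e+7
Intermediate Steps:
G(Z, N) = √(N² + Z²)
q(F) = 311 + F² (q(F) = F*F + 311 = F² + 311 = 311 + F²)
q(-88)/(1/(-9074 + G(-151, b(-2)))) = (311 + (-88)²)/(1/(-9074 + √((-12)² + (-151)²))) = (311 + 7744)/(1/(-9074 + √(144 + 22801))) = 8055/(1/(-9074 + √22945)) = 8055*(-9074 + √22945) = -73091070 + 8055*√22945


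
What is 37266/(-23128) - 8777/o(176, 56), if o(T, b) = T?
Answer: -26194159/508816 ≈ -51.481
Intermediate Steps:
37266/(-23128) - 8777/o(176, 56) = 37266/(-23128) - 8777/176 = 37266*(-1/23128) - 8777*1/176 = -18633/11564 - 8777/176 = -26194159/508816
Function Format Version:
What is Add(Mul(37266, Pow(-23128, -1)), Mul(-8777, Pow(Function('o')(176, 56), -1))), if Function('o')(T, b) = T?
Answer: Rational(-26194159, 508816) ≈ -51.481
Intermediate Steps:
Add(Mul(37266, Pow(-23128, -1)), Mul(-8777, Pow(Function('o')(176, 56), -1))) = Add(Mul(37266, Pow(-23128, -1)), Mul(-8777, Pow(176, -1))) = Add(Mul(37266, Rational(-1, 23128)), Mul(-8777, Rational(1, 176))) = Add(Rational(-18633, 11564), Rational(-8777, 176)) = Rational(-26194159, 508816)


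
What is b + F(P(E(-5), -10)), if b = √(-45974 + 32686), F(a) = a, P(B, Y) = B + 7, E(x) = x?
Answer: 2 + 2*I*√3322 ≈ 2.0 + 115.27*I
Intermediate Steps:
P(B, Y) = 7 + B
b = 2*I*√3322 (b = √(-13288) = 2*I*√3322 ≈ 115.27*I)
b + F(P(E(-5), -10)) = 2*I*√3322 + (7 - 5) = 2*I*√3322 + 2 = 2 + 2*I*√3322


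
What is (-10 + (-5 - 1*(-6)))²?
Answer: 81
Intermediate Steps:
(-10 + (-5 - 1*(-6)))² = (-10 + (-5 + 6))² = (-10 + 1)² = (-9)² = 81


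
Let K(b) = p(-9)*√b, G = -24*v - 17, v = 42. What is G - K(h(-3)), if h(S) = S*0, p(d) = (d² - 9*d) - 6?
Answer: -1025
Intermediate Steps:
G = -1025 (G = -24*42 - 17 = -1008 - 17 = -1025)
p(d) = -6 + d² - 9*d
h(S) = 0
K(b) = 156*√b (K(b) = (-6 + (-9)² - 9*(-9))*√b = (-6 + 81 + 81)*√b = 156*√b)
G - K(h(-3)) = -1025 - 156*√0 = -1025 - 156*0 = -1025 - 1*0 = -1025 + 0 = -1025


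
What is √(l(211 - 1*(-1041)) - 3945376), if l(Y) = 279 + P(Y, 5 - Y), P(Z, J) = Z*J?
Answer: I*√5506341 ≈ 2346.6*I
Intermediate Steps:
P(Z, J) = J*Z
l(Y) = 279 + Y*(5 - Y) (l(Y) = 279 + (5 - Y)*Y = 279 + Y*(5 - Y))
√(l(211 - 1*(-1041)) - 3945376) = √((279 - (211 - 1*(-1041))*(-5 + (211 - 1*(-1041)))) - 3945376) = √((279 - (211 + 1041)*(-5 + (211 + 1041))) - 3945376) = √((279 - 1*1252*(-5 + 1252)) - 3945376) = √((279 - 1*1252*1247) - 3945376) = √((279 - 1561244) - 3945376) = √(-1560965 - 3945376) = √(-5506341) = I*√5506341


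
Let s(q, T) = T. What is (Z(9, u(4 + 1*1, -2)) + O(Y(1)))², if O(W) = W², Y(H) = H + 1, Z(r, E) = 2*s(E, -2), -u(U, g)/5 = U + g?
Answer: 0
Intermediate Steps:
u(U, g) = -5*U - 5*g (u(U, g) = -5*(U + g) = -5*U - 5*g)
Z(r, E) = -4 (Z(r, E) = 2*(-2) = -4)
Y(H) = 1 + H
(Z(9, u(4 + 1*1, -2)) + O(Y(1)))² = (-4 + (1 + 1)²)² = (-4 + 2²)² = (-4 + 4)² = 0² = 0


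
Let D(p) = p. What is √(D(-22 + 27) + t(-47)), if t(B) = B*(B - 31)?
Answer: √3671 ≈ 60.589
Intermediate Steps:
t(B) = B*(-31 + B)
√(D(-22 + 27) + t(-47)) = √((-22 + 27) - 47*(-31 - 47)) = √(5 - 47*(-78)) = √(5 + 3666) = √3671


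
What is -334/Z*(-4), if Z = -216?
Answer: -167/27 ≈ -6.1852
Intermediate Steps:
-334/Z*(-4) = -334/(-216)*(-4) = -334*(-1/216)*(-4) = (167/108)*(-4) = -167/27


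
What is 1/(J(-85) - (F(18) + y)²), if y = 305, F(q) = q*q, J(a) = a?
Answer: -1/395726 ≈ -2.5270e-6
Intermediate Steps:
F(q) = q²
1/(J(-85) - (F(18) + y)²) = 1/(-85 - (18² + 305)²) = 1/(-85 - (324 + 305)²) = 1/(-85 - 1*629²) = 1/(-85 - 1*395641) = 1/(-85 - 395641) = 1/(-395726) = -1/395726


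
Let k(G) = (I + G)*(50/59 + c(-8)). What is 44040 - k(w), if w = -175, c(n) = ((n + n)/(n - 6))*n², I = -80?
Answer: 25980810/413 ≈ 62908.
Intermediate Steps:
c(n) = 2*n³/(-6 + n) (c(n) = ((2*n)/(-6 + n))*n² = (2*n/(-6 + n))*n² = 2*n³/(-6 + n))
k(G) = -2444640/413 + 30558*G/413 (k(G) = (-80 + G)*(50/59 + 2*(-8)³/(-6 - 8)) = (-80 + G)*(50*(1/59) + 2*(-512)/(-14)) = (-80 + G)*(50/59 + 2*(-512)*(-1/14)) = (-80 + G)*(50/59 + 512/7) = (-80 + G)*(30558/413) = -2444640/413 + 30558*G/413)
44040 - k(w) = 44040 - (-2444640/413 + (30558/413)*(-175)) = 44040 - (-2444640/413 - 763950/59) = 44040 - 1*(-7792290/413) = 44040 + 7792290/413 = 25980810/413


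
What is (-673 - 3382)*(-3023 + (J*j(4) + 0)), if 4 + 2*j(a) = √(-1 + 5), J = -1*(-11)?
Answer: 12302870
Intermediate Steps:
J = 11
j(a) = -1 (j(a) = -2 + √(-1 + 5)/2 = -2 + √4/2 = -2 + (½)*2 = -2 + 1 = -1)
(-673 - 3382)*(-3023 + (J*j(4) + 0)) = (-673 - 3382)*(-3023 + (11*(-1) + 0)) = -4055*(-3023 + (-11 + 0)) = -4055*(-3023 - 11) = -4055*(-3034) = 12302870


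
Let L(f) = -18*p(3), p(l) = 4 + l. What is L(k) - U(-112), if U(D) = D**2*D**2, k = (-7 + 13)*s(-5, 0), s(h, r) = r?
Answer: -157352062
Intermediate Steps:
k = 0 (k = (-7 + 13)*0 = 6*0 = 0)
U(D) = D**4
L(f) = -126 (L(f) = -18*(4 + 3) = -18*7 = -126)
L(k) - U(-112) = -126 - 1*(-112)**4 = -126 - 1*157351936 = -126 - 157351936 = -157352062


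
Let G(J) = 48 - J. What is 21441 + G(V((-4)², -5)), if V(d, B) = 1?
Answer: 21488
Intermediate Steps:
21441 + G(V((-4)², -5)) = 21441 + (48 - 1*1) = 21441 + (48 - 1) = 21441 + 47 = 21488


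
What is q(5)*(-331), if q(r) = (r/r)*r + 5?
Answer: -3310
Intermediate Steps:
q(r) = 5 + r (q(r) = 1*r + 5 = r + 5 = 5 + r)
q(5)*(-331) = (5 + 5)*(-331) = 10*(-331) = -3310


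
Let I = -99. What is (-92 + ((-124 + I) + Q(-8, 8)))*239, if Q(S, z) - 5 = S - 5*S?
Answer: -66442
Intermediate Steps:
Q(S, z) = 5 - 4*S (Q(S, z) = 5 + (S - 5*S) = 5 - 4*S)
(-92 + ((-124 + I) + Q(-8, 8)))*239 = (-92 + ((-124 - 99) + (5 - 4*(-8))))*239 = (-92 + (-223 + (5 + 32)))*239 = (-92 + (-223 + 37))*239 = (-92 - 186)*239 = -278*239 = -66442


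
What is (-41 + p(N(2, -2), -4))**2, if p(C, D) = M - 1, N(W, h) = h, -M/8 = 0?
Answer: 1764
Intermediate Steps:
M = 0 (M = -8*0 = 0)
p(C, D) = -1 (p(C, D) = 0 - 1 = -1)
(-41 + p(N(2, -2), -4))**2 = (-41 - 1)**2 = (-42)**2 = 1764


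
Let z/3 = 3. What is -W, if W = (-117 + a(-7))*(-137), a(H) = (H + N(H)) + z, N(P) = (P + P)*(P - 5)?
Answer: 7261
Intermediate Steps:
z = 9 (z = 3*3 = 9)
N(P) = 2*P*(-5 + P) (N(P) = (2*P)*(-5 + P) = 2*P*(-5 + P))
a(H) = 9 + H + 2*H*(-5 + H) (a(H) = (H + 2*H*(-5 + H)) + 9 = 9 + H + 2*H*(-5 + H))
W = -7261 (W = (-117 + (9 - 7 + 2*(-7)*(-5 - 7)))*(-137) = (-117 + (9 - 7 + 2*(-7)*(-12)))*(-137) = (-117 + (9 - 7 + 168))*(-137) = (-117 + 170)*(-137) = 53*(-137) = -7261)
-W = -1*(-7261) = 7261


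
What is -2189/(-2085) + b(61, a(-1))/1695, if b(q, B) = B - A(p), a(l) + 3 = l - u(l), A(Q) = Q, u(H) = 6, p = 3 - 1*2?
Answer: 245828/235605 ≈ 1.0434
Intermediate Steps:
p = 1 (p = 3 - 2 = 1)
a(l) = -9 + l (a(l) = -3 + (l - 1*6) = -3 + (l - 6) = -3 + (-6 + l) = -9 + l)
b(q, B) = -1 + B (b(q, B) = B - 1*1 = B - 1 = -1 + B)
-2189/(-2085) + b(61, a(-1))/1695 = -2189/(-2085) + (-1 + (-9 - 1))/1695 = -2189*(-1/2085) + (-1 - 10)*(1/1695) = 2189/2085 - 11*1/1695 = 2189/2085 - 11/1695 = 245828/235605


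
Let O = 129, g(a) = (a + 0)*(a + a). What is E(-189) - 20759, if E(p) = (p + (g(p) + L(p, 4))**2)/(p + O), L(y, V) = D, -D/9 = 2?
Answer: -1700877709/20 ≈ -8.5044e+7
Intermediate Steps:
D = -18 (D = -9*2 = -18)
L(y, V) = -18
g(a) = 2*a**2 (g(a) = a*(2*a) = 2*a**2)
E(p) = (p + (-18 + 2*p**2)**2)/(129 + p) (E(p) = (p + (2*p**2 - 18)**2)/(p + 129) = (p + (-18 + 2*p**2)**2)/(129 + p))
E(-189) - 20759 = (-189 + 4*(-9 + (-189)**2)**2)/(129 - 189) - 20759 = (-189 + 4*(-9 + 35721)**2)/(-60) - 20759 = -(-189 + 4*35712**2)/60 - 20759 = -(-189 + 4*1275346944)/60 - 20759 = -(-189 + 5101387776)/60 - 20759 = -1/60*5101387587 - 20759 = -1700462529/20 - 20759 = -1700877709/20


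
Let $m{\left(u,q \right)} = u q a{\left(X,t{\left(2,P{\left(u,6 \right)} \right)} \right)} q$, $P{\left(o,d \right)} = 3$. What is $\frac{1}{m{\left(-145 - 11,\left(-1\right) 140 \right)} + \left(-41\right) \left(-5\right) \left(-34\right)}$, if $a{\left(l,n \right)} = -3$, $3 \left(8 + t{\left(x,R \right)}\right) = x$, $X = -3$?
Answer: $\frac{1}{9165830} \approx 1.091 \cdot 10^{-7}$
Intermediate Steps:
$t{\left(x,R \right)} = -8 + \frac{x}{3}$
$m{\left(u,q \right)} = - 3 u q^{2}$ ($m{\left(u,q \right)} = u q \left(-3\right) q = u - 3 q q = u \left(- 3 q^{2}\right) = - 3 u q^{2}$)
$\frac{1}{m{\left(-145 - 11,\left(-1\right) 140 \right)} + \left(-41\right) \left(-5\right) \left(-34\right)} = \frac{1}{- 3 \left(-145 - 11\right) \left(\left(-1\right) 140\right)^{2} + \left(-41\right) \left(-5\right) \left(-34\right)} = \frac{1}{\left(-3\right) \left(-156\right) \left(-140\right)^{2} + 205 \left(-34\right)} = \frac{1}{\left(-3\right) \left(-156\right) 19600 - 6970} = \frac{1}{9172800 - 6970} = \frac{1}{9165830}$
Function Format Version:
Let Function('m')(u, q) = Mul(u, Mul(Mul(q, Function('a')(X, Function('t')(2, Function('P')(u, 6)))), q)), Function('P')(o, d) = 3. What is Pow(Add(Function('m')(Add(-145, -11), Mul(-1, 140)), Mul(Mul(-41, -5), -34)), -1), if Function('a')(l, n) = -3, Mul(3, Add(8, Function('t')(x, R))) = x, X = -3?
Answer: Rational(1, 9165830) ≈ 1.0910e-7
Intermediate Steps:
Function('t')(x, R) = Add(-8, Mul(Rational(1, 3), x))
Function('m')(u, q) = Mul(-3, u, Pow(q, 2)) (Function('m')(u, q) = Mul(u, Mul(Mul(q, -3), q)) = Mul(u, Mul(Mul(-3, q), q)) = Mul(u, Mul(-3, Pow(q, 2))) = Mul(-3, u, Pow(q, 2)))
Pow(Add(Function('m')(Add(-145, -11), Mul(-1, 140)), Mul(Mul(-41, -5), -34)), -1) = Pow(Add(Mul(-3, Add(-145, -11), Pow(Mul(-1, 140), 2)), Mul(Mul(-41, -5), -34)), -1) = Pow(Add(Mul(-3, -156, Pow(-140, 2)), Mul(205, -34)), -1) = Pow(Add(Mul(-3, -156, 19600), -6970), -1) = Pow(Add(9172800, -6970), -1) = Pow(9165830, -1) = Rational(1, 9165830)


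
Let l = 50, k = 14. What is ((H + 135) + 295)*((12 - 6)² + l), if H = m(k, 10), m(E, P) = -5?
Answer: 36550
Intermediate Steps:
H = -5
((H + 135) + 295)*((12 - 6)² + l) = ((-5 + 135) + 295)*((12 - 6)² + 50) = (130 + 295)*(6² + 50) = 425*(36 + 50) = 425*86 = 36550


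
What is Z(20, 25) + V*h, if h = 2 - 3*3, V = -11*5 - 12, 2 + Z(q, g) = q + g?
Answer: 512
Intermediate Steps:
Z(q, g) = -2 + g + q (Z(q, g) = -2 + (q + g) = -2 + (g + q) = -2 + g + q)
V = -67 (V = -55 - 12 = -67)
h = -7 (h = 2 - 9 = -7)
Z(20, 25) + V*h = (-2 + 25 + 20) - 67*(-7) = 43 + 469 = 512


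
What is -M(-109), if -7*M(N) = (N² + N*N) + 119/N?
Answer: 2589939/763 ≈ 3394.4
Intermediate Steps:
M(N) = -17/N - 2*N²/7 (M(N) = -((N² + N*N) + 119/N)/7 = -((N² + N²) + 119/N)/7 = -(2*N² + 119/N)/7 = -17/N - 2*N²/7)
-M(-109) = -(-119 - 2*(-109)³)/(7*(-109)) = -(-1)*(-119 - 2*(-1295029))/(7*109) = -(-1)*(-119 + 2590058)/(7*109) = -(-1)*2589939/(7*109) = -1*(-2589939/763) = 2589939/763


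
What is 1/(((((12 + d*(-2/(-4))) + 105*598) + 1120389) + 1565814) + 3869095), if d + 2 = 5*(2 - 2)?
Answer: 1/6618099 ≈ 1.5110e-7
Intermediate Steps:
d = -2 (d = -2 + 5*(2 - 2) = -2 + 5*0 = -2 + 0 = -2)
1/(((((12 + d*(-2/(-4))) + 105*598) + 1120389) + 1565814) + 3869095) = 1/(((((12 - (-4)/(-4)) + 105*598) + 1120389) + 1565814) + 3869095) = 1/(((((12 - (-4)*(-1)/4) + 62790) + 1120389) + 1565814) + 3869095) = 1/(((((12 - 2*½) + 62790) + 1120389) + 1565814) + 3869095) = 1/(((((12 - 1) + 62790) + 1120389) + 1565814) + 3869095) = 1/((((11 + 62790) + 1120389) + 1565814) + 3869095) = 1/(((62801 + 1120389) + 1565814) + 3869095) = 1/((1183190 + 1565814) + 3869095) = 1/(2749004 + 3869095) = 1/6618099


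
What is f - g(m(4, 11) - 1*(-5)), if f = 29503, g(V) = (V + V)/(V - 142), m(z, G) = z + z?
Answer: 3805913/129 ≈ 29503.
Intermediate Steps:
m(z, G) = 2*z
g(V) = 2*V/(-142 + V) (g(V) = (2*V)/(-142 + V) = 2*V/(-142 + V))
f - g(m(4, 11) - 1*(-5)) = 29503 - 2*(2*4 - 1*(-5))/(-142 + (2*4 - 1*(-5))) = 29503 - 2*(8 + 5)/(-142 + (8 + 5)) = 29503 - 2*13/(-142 + 13) = 29503 - 2*13/(-129) = 29503 - 2*13*(-1)/129 = 29503 - 1*(-26/129) = 29503 + 26/129 = 3805913/129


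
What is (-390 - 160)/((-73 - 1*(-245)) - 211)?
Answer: 550/39 ≈ 14.103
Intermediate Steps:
(-390 - 160)/((-73 - 1*(-245)) - 211) = -550/((-73 + 245) - 211) = -550/(172 - 211) = -550/(-39) = -550*(-1/39) = 550/39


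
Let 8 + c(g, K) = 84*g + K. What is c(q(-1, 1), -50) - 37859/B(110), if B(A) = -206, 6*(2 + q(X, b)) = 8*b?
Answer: 14375/206 ≈ 69.781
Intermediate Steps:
q(X, b) = -2 + 4*b/3 (q(X, b) = -2 + (8*b)/6 = -2 + 4*b/3)
c(g, K) = -8 + K + 84*g (c(g, K) = -8 + (84*g + K) = -8 + (K + 84*g) = -8 + K + 84*g)
c(q(-1, 1), -50) - 37859/B(110) = (-8 - 50 + 84*(-2 + (4/3)*1)) - 37859/(-206) = (-8 - 50 + 84*(-2 + 4/3)) - 37859*(-1/206) = (-8 - 50 + 84*(-⅔)) + 37859/206 = (-8 - 50 - 56) + 37859/206 = -114 + 37859/206 = 14375/206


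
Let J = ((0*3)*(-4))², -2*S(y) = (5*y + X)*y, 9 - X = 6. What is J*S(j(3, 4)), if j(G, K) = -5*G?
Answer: 0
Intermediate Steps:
X = 3 (X = 9 - 1*6 = 9 - 6 = 3)
S(y) = -y*(3 + 5*y)/2 (S(y) = -(5*y + 3)*y/2 = -(3 + 5*y)*y/2 = -y*(3 + 5*y)/2)
J = 0 (J = (0*(-4))² = 0² = 0)
J*S(j(3, 4)) = 0*(-(-5*3)*(3 + 5*(-5*3))/2) = 0*(-½*(-15)*(3 + 5*(-15))) = 0*(-½*(-15)*(3 - 75)) = 0*(-½*(-15)*(-72)) = 0*(-540) = 0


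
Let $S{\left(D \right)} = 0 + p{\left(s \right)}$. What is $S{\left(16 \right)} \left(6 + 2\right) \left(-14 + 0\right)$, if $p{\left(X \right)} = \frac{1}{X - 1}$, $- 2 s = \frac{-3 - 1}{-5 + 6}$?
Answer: $-112$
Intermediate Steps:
$s = 2$ ($s = - \frac{\left(-3 - 1\right) \frac{1}{-5 + 6}}{2} = - \frac{\left(-4\right) 1^{-1}}{2} = - \frac{\left(-4\right) 1}{2} = \left(- \frac{1}{2}\right) \left(-4\right) = 2$)
$p{\left(X \right)} = \frac{1}{-1 + X}$
$S{\left(D \right)} = 1$ ($S{\left(D \right)} = 0 + \frac{1}{-1 + 2} = 0 + 1^{-1} = 0 + 1 = 1$)
$S{\left(16 \right)} \left(6 + 2\right) \left(-14 + 0\right) = 1 \left(6 + 2\right) \left(-14 + 0\right) = 1 \cdot 8 \left(-14\right) = 1 \left(-112\right) = -112$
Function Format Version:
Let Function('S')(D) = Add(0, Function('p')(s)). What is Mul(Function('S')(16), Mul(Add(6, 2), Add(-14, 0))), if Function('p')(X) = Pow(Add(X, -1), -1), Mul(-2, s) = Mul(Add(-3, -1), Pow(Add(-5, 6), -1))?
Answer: -112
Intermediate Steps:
s = 2 (s = Mul(Rational(-1, 2), Mul(Add(-3, -1), Pow(Add(-5, 6), -1))) = Mul(Rational(-1, 2), Mul(-4, Pow(1, -1))) = Mul(Rational(-1, 2), Mul(-4, 1)) = Mul(Rational(-1, 2), -4) = 2)
Function('p')(X) = Pow(Add(-1, X), -1)
Function('S')(D) = 1 (Function('S')(D) = Add(0, Pow(Add(-1, 2), -1)) = Add(0, Pow(1, -1)) = Add(0, 1) = 1)
Mul(Function('S')(16), Mul(Add(6, 2), Add(-14, 0))) = Mul(1, Mul(Add(6, 2), Add(-14, 0))) = Mul(1, Mul(8, -14)) = Mul(1, -112) = -112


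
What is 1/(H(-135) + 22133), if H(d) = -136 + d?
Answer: 1/21862 ≈ 4.5741e-5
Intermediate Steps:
1/(H(-135) + 22133) = 1/((-136 - 135) + 22133) = 1/(-271 + 22133) = 1/21862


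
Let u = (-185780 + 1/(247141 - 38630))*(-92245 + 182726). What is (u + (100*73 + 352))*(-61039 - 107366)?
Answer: 590255585514520443435/208511 ≈ 2.8308e+15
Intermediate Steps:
u = -3504978202601499/208511 (u = (-185780 + 1/208511)*90481 = -38737173579/208511*90481 = -3504978202601499/208511 ≈ -1.6810e+10)
(u + (100*73 + 352))*(-61039 - 107366) = (-3504978202601499/208511 + (100*73 + 352))*(-61039 - 107366) = (-3504978202601499/208511 + (7300 + 352))*(-168405) = (-3504978202601499/208511 + 7652)*(-168405) = -3504976607075327/208511*(-168405) = 590255585514520443435/208511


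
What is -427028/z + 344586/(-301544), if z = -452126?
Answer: -6757139651/34083970636 ≈ -0.19825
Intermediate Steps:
-427028/z + 344586/(-301544) = -427028/(-452126) + 344586/(-301544) = -427028*(-1/452126) + 344586*(-1/301544) = 213514/226063 - 172293/150772 = -6757139651/34083970636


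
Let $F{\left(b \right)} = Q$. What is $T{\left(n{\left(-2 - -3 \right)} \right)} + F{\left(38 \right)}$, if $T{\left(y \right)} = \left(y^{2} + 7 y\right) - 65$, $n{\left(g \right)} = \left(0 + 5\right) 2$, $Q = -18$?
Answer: $87$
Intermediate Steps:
$F{\left(b \right)} = -18$
$n{\left(g \right)} = 10$ ($n{\left(g \right)} = 5 \cdot 2 = 10$)
$T{\left(y \right)} = -65 + y^{2} + 7 y$
$T{\left(n{\left(-2 - -3 \right)} \right)} + F{\left(38 \right)} = \left(-65 + 10^{2} + 7 \cdot 10\right) - 18 = \left(-65 + 100 + 70\right) - 18 = 105 - 18 = 87$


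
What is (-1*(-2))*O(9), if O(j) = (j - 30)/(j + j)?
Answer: -7/3 ≈ -2.3333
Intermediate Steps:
O(j) = (-30 + j)/(2*j) (O(j) = (-30 + j)/((2*j)) = (-30 + j)*(1/(2*j)) = (-30 + j)/(2*j))
(-1*(-2))*O(9) = (-1*(-2))*((1/2)*(-30 + 9)/9) = 2*((1/2)*(1/9)*(-21)) = 2*(-7/6) = -7/3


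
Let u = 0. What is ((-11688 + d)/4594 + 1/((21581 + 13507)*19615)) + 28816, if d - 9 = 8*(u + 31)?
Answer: 45551650197920177/1580912822640 ≈ 28814.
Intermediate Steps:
d = 257 (d = 9 + 8*(0 + 31) = 9 + 8*31 = 9 + 248 = 257)
((-11688 + d)/4594 + 1/((21581 + 13507)*19615)) + 28816 = ((-11688 + 257)/4594 + 1/((21581 + 13507)*19615)) + 28816 = (-11431*1/4594 + (1/19615)/35088) + 28816 = (-11431/4594 + (1/35088)*(1/19615)) + 28816 = (-11431/4594 + 1/688251120) + 28816 = -3933699274063/1580912822640 + 28816 = 45551650197920177/1580912822640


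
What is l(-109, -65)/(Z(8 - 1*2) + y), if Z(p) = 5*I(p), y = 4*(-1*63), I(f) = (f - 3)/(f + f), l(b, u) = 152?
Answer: -608/1003 ≈ -0.60618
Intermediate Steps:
I(f) = (-3 + f)/(2*f) (I(f) = (-3 + f)/((2*f)) = (-3 + f)*(1/(2*f)) = (-3 + f)/(2*f))
y = -252 (y = 4*(-63) = -252)
Z(p) = 5*(-3 + p)/(2*p) (Z(p) = 5*((-3 + p)/(2*p)) = 5*(-3 + p)/(2*p))
l(-109, -65)/(Z(8 - 1*2) + y) = 152/(5*(-3 + (8 - 1*2))/(2*(8 - 1*2)) - 252) = 152/(5*(-3 + (8 - 2))/(2*(8 - 2)) - 252) = 152/((5/2)*(-3 + 6)/6 - 252) = 152/((5/2)*(⅙)*3 - 252) = 152/(5/4 - 252) = 152/(-1003/4) = 152*(-4/1003) = -608/1003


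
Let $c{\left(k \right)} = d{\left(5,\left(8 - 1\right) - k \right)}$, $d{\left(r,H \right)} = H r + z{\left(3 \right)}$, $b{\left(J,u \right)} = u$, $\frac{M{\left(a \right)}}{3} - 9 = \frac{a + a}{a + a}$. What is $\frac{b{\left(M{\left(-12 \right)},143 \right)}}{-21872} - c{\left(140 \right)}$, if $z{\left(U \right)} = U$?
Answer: $\frac{14479121}{21872} \approx 661.99$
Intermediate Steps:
$M{\left(a \right)} = 30$ ($M{\left(a \right)} = 27 + 3 \frac{a + a}{a + a} = 27 + 3 \frac{2 a}{2 a} = 27 + 3 \cdot 2 a \frac{1}{2 a} = 27 + 3 \cdot 1 = 27 + 3 = 30$)
$d{\left(r,H \right)} = 3 + H r$ ($d{\left(r,H \right)} = H r + 3 = 3 + H r$)
$c{\left(k \right)} = 38 - 5 k$ ($c{\left(k \right)} = 3 + \left(\left(8 - 1\right) - k\right) 5 = 3 + \left(7 - k\right) 5 = 3 - \left(-35 + 5 k\right) = 38 - 5 k$)
$\frac{b{\left(M{\left(-12 \right)},143 \right)}}{-21872} - c{\left(140 \right)} = \frac{143}{-21872} - \left(38 - 700\right) = 143 \left(- \frac{1}{21872}\right) - \left(38 - 700\right) = - \frac{143}{21872} - -662 = - \frac{143}{21872} + 662 = \frac{14479121}{21872}$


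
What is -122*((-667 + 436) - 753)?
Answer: 120048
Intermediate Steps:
-122*((-667 + 436) - 753) = -122*(-231 - 753) = -122*(-984) = 120048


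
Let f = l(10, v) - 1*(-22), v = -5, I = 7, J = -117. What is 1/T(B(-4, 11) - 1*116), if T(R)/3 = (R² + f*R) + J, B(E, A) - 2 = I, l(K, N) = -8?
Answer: 1/29502 ≈ 3.3896e-5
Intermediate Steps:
f = 14 (f = -8 - 1*(-22) = -8 + 22 = 14)
B(E, A) = 9 (B(E, A) = 2 + 7 = 9)
T(R) = -351 + 3*R² + 42*R (T(R) = 3*((R² + 14*R) - 117) = 3*(-117 + R² + 14*R) = -351 + 3*R² + 42*R)
1/T(B(-4, 11) - 1*116) = 1/(-351 + 3*(9 - 1*116)² + 42*(9 - 1*116)) = 1/(-351 + 3*(9 - 116)² + 42*(9 - 116)) = 1/(-351 + 3*(-107)² + 42*(-107)) = 1/(-351 + 3*11449 - 4494) = 1/(-351 + 34347 - 4494) = 1/29502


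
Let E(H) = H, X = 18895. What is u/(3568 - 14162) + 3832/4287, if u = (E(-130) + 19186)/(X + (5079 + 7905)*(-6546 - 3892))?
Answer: 2750557486594624/3077150253111183 ≈ 0.89387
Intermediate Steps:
u = -19056/135508097 (u = (-130 + 19186)/(18895 + (5079 + 7905)*(-6546 - 3892)) = 19056/(18895 + 12984*(-10438)) = 19056/(18895 - 135526992) = 19056/(-135508097) = 19056*(-1/135508097) = -19056/135508097 ≈ -0.00014063)
u/(3568 - 14162) + 3832/4287 = -19056/(135508097*(3568 - 14162)) + 3832/4287 = -19056/135508097/(-10594) + 3832*(1/4287) = -19056/135508097*(-1/10594) + 3832/4287 = 9528/717786389809 + 3832/4287 = 2750557486594624/3077150253111183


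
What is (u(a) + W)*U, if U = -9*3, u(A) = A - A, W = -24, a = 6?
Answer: 648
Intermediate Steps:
u(A) = 0
U = -27
(u(a) + W)*U = (0 - 24)*(-27) = -24*(-27) = 648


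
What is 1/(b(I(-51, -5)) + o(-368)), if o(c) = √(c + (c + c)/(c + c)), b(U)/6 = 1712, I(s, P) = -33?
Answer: 10272/105514351 - I*√367/105514351 ≈ 9.7352e-5 - 1.8156e-7*I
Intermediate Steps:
b(U) = 10272 (b(U) = 6*1712 = 10272)
o(c) = √(1 + c) (o(c) = √(c + (2*c)/((2*c))) = √(c + (2*c)*(1/(2*c))) = √(c + 1) = √(1 + c))
1/(b(I(-51, -5)) + o(-368)) = 1/(10272 + √(1 - 368)) = 1/(10272 + √(-367)) = 1/(10272 + I*√367)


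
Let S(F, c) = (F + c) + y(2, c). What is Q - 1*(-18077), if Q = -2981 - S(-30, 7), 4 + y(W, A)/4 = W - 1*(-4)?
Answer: 15111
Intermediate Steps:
y(W, A) = 4*W (y(W, A) = -16 + 4*(W - 1*(-4)) = -16 + 4*(W + 4) = -16 + 4*(4 + W) = -16 + (16 + 4*W) = 4*W)
S(F, c) = 8 + F + c (S(F, c) = (F + c) + 4*2 = (F + c) + 8 = 8 + F + c)
Q = -2966 (Q = -2981 - (8 - 30 + 7) = -2981 - 1*(-15) = -2981 + 15 = -2966)
Q - 1*(-18077) = -2966 - 1*(-18077) = -2966 + 18077 = 15111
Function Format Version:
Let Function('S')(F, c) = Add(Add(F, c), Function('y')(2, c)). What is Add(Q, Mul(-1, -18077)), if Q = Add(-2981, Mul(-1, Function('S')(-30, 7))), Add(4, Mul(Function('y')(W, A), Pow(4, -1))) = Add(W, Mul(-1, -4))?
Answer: 15111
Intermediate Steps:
Function('y')(W, A) = Mul(4, W) (Function('y')(W, A) = Add(-16, Mul(4, Add(W, Mul(-1, -4)))) = Add(-16, Mul(4, Add(W, 4))) = Add(-16, Mul(4, Add(4, W))) = Add(-16, Add(16, Mul(4, W))) = Mul(4, W))
Function('S')(F, c) = Add(8, F, c) (Function('S')(F, c) = Add(Add(F, c), Mul(4, 2)) = Add(Add(F, c), 8) = Add(8, F, c))
Q = -2966 (Q = Add(-2981, Mul(-1, Add(8, -30, 7))) = Add(-2981, Mul(-1, -15)) = Add(-2981, 15) = -2966)
Add(Q, Mul(-1, -18077)) = Add(-2966, Mul(-1, -18077)) = Add(-2966, 18077) = 15111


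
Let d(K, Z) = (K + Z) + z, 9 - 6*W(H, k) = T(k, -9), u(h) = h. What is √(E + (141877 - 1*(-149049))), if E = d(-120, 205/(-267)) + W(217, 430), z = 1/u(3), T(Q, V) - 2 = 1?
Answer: √20731309251/267 ≈ 539.26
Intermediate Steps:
T(Q, V) = 3 (T(Q, V) = 2 + 1 = 3)
W(H, k) = 1 (W(H, k) = 3/2 - ⅙*3 = 3/2 - ½ = 1)
z = ⅓ (z = 1/3 = ⅓ ≈ 0.33333)
d(K, Z) = ⅓ + K + Z (d(K, Z) = (K + Z) + ⅓ = ⅓ + K + Z)
E = -31889/267 (E = (⅓ - 120 + 205/(-267)) + 1 = (⅓ - 120 + 205*(-1/267)) + 1 = (⅓ - 120 - 205/267) + 1 = -32156/267 + 1 = -31889/267 ≈ -119.43)
√(E + (141877 - 1*(-149049))) = √(-31889/267 + (141877 - 1*(-149049))) = √(-31889/267 + (141877 + 149049)) = √(-31889/267 + 290926) = √(77645353/267) = √20731309251/267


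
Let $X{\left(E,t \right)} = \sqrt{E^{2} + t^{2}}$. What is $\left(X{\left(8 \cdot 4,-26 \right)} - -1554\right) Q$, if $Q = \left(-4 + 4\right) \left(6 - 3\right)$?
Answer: $0$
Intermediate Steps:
$Q = 0$ ($Q = 0 \left(6 - 3\right) = 0 \cdot 3 = 0$)
$\left(X{\left(8 \cdot 4,-26 \right)} - -1554\right) Q = \left(\sqrt{\left(8 \cdot 4\right)^{2} + \left(-26\right)^{2}} - -1554\right) 0 = \left(\sqrt{32^{2} + 676} + 1554\right) 0 = \left(\sqrt{1024 + 676} + 1554\right) 0 = \left(\sqrt{1700} + 1554\right) 0 = \left(10 \sqrt{17} + 1554\right) 0 = \left(1554 + 10 \sqrt{17}\right) 0 = 0$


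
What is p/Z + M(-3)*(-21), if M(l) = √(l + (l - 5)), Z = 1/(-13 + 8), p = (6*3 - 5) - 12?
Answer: -5 - 21*I*√11 ≈ -5.0 - 69.649*I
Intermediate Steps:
p = 1 (p = (18 - 5) - 12 = 13 - 12 = 1)
Z = -⅕ (Z = 1/(-5) = -⅕ ≈ -0.20000)
M(l) = √(-5 + 2*l) (M(l) = √(l + (-5 + l)) = √(-5 + 2*l))
p/Z + M(-3)*(-21) = 1/(-⅕) + √(-5 + 2*(-3))*(-21) = 1*(-5) + √(-5 - 6)*(-21) = -5 + √(-11)*(-21) = -5 + (I*√11)*(-21) = -5 - 21*I*√11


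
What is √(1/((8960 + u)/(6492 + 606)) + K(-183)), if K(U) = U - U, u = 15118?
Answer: 13*√28091/4013 ≈ 0.54295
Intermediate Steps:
K(U) = 0
√(1/((8960 + u)/(6492 + 606)) + K(-183)) = √(1/((8960 + 15118)/(6492 + 606)) + 0) = √(1/(24078/7098) + 0) = √(1/(24078*(1/7098)) + 0) = √(1/(4013/1183) + 0) = √(1183/4013 + 0) = √(1183/4013) = 13*√28091/4013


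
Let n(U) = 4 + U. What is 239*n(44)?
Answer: 11472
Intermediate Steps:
239*n(44) = 239*(4 + 44) = 239*48 = 11472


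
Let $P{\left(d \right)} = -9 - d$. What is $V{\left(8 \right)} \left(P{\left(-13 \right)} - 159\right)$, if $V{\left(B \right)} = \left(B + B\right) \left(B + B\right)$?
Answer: $-39680$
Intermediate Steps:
$V{\left(B \right)} = 4 B^{2}$ ($V{\left(B \right)} = 2 B 2 B = 4 B^{2}$)
$V{\left(8 \right)} \left(P{\left(-13 \right)} - 159\right) = 4 \cdot 8^{2} \left(\left(-9 - -13\right) - 159\right) = 4 \cdot 64 \left(\left(-9 + 13\right) - 159\right) = 256 \left(4 - 159\right) = 256 \left(-155\right) = -39680$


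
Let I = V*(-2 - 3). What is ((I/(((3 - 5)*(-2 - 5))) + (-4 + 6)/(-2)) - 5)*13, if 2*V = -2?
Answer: -1027/14 ≈ -73.357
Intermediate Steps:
V = -1 (V = (½)*(-2) = -1)
I = 5 (I = -(-2 - 3) = -1*(-5) = 5)
((I/(((3 - 5)*(-2 - 5))) + (-4 + 6)/(-2)) - 5)*13 = ((5/(((3 - 5)*(-2 - 5))) + (-4 + 6)/(-2)) - 5)*13 = ((5/((-2*(-7))) + 2*(-½)) - 5)*13 = ((5/14 - 1) - 5)*13 = (-9/14 - 5)*13 = -79/14*13 = -1027/14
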